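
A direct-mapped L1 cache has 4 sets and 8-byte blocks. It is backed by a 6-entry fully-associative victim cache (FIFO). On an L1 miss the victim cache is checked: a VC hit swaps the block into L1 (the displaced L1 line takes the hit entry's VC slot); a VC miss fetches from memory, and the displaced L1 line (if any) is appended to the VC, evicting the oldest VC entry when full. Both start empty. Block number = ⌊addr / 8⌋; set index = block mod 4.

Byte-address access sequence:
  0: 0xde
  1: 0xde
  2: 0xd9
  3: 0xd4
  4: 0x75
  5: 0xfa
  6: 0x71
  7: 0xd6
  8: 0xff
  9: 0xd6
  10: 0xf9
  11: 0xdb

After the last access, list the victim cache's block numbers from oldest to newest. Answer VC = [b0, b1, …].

VC = [14, 31]

  [0] addr=0xde blk=27 s=3: MISS | VC []
  [1] addr=0xde blk=27 s=3: L1-HIT | VC []
  [2] addr=0xd9 blk=27 s=3: L1-HIT | VC []
  [3] addr=0xd4 blk=26 s=2: MISS | VC []
  [4] addr=0x75 blk=14 s=2: MISS | VC [26]
  [5] addr=0xfa blk=31 s=3: MISS | VC [26, 27]
  [6] addr=0x71 blk=14 s=2: L1-HIT | VC [26, 27]
  [7] addr=0xd6 blk=26 s=2: VC-HIT | VC [14, 27]
  [8] addr=0xff blk=31 s=3: L1-HIT | VC [14, 27]
  [9] addr=0xd6 blk=26 s=2: L1-HIT | VC [14, 27]
  [10] addr=0xf9 blk=31 s=3: L1-HIT | VC [14, 27]
  [11] addr=0xdb blk=27 s=3: VC-HIT | VC [14, 31]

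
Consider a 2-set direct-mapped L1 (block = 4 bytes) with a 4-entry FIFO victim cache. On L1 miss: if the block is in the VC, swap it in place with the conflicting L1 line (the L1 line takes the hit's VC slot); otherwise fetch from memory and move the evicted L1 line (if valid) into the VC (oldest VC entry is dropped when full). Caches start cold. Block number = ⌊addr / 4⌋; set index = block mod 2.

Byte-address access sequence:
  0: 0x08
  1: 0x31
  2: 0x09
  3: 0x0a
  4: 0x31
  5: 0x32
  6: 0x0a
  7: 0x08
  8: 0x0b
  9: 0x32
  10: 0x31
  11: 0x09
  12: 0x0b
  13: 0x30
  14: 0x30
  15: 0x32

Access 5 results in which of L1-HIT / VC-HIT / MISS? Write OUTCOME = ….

OUTCOME = L1-HIT

0: 0x8 (blk 2, set 0) → MISS  vc=[]
1: 0x31 (blk 12, set 0) → MISS  vc=[2]
2: 0x9 (blk 2, set 0) → VC-HIT  vc=[12]
3: 0xa (blk 2, set 0) → L1-HIT  vc=[12]
4: 0x31 (blk 12, set 0) → VC-HIT  vc=[2]
5: 0x32 (blk 12, set 0) → L1-HIT  vc=[2]
6: 0xa (blk 2, set 0) → VC-HIT  vc=[12]
7: 0x8 (blk 2, set 0) → L1-HIT  vc=[12]
8: 0xb (blk 2, set 0) → L1-HIT  vc=[12]
9: 0x32 (blk 12, set 0) → VC-HIT  vc=[2]
10: 0x31 (blk 12, set 0) → L1-HIT  vc=[2]
11: 0x9 (blk 2, set 0) → VC-HIT  vc=[12]
12: 0xb (blk 2, set 0) → L1-HIT  vc=[12]
13: 0x30 (blk 12, set 0) → VC-HIT  vc=[2]
14: 0x30 (blk 12, set 0) → L1-HIT  vc=[2]
15: 0x32 (blk 12, set 0) → L1-HIT  vc=[2]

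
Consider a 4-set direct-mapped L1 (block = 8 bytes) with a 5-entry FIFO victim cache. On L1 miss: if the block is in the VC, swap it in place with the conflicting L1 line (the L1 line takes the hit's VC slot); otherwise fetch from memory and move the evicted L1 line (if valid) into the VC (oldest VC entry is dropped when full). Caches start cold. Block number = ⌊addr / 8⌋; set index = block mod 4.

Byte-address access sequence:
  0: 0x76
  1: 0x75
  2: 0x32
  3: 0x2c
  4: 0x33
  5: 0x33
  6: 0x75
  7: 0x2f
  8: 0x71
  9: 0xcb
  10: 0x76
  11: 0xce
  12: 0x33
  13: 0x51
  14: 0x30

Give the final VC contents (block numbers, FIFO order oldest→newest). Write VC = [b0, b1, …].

VC = [14, 5, 10]

#0 0x76→b14/s2 MISS; vc=[]
#1 0x75→b14/s2 L1-HIT; vc=[]
#2 0x32→b6/s2 MISS; vc=[14]
#3 0x2c→b5/s1 MISS; vc=[14]
#4 0x33→b6/s2 L1-HIT; vc=[14]
#5 0x33→b6/s2 L1-HIT; vc=[14]
#6 0x75→b14/s2 VC-HIT; vc=[6]
#7 0x2f→b5/s1 L1-HIT; vc=[6]
#8 0x71→b14/s2 L1-HIT; vc=[6]
#9 0xcb→b25/s1 MISS; vc=[6,5]
#10 0x76→b14/s2 L1-HIT; vc=[6,5]
#11 0xce→b25/s1 L1-HIT; vc=[6,5]
#12 0x33→b6/s2 VC-HIT; vc=[14,5]
#13 0x51→b10/s2 MISS; vc=[14,5,6]
#14 0x30→b6/s2 VC-HIT; vc=[14,5,10]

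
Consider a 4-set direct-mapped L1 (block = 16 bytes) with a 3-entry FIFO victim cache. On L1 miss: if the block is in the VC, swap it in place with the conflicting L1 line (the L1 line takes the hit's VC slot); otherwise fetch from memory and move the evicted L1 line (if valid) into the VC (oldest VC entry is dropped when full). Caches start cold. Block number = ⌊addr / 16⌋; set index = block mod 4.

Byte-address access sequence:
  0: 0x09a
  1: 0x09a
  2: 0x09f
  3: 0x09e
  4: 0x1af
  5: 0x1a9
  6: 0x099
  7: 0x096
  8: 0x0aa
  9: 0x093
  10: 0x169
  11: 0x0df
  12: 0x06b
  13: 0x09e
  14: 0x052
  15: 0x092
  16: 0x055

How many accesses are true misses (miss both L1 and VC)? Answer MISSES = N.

  [0] addr=0x9a blk=9 s=1: MISS | VC []
  [1] addr=0x9a blk=9 s=1: L1-HIT | VC []
  [2] addr=0x9f blk=9 s=1: L1-HIT | VC []
  [3] addr=0x9e blk=9 s=1: L1-HIT | VC []
  [4] addr=0x1af blk=26 s=2: MISS | VC []
  [5] addr=0x1a9 blk=26 s=2: L1-HIT | VC []
  [6] addr=0x99 blk=9 s=1: L1-HIT | VC []
  [7] addr=0x96 blk=9 s=1: L1-HIT | VC []
  [8] addr=0xaa blk=10 s=2: MISS | VC [26]
  [9] addr=0x93 blk=9 s=1: L1-HIT | VC [26]
  [10] addr=0x169 blk=22 s=2: MISS | VC [26, 10]
  [11] addr=0xdf blk=13 s=1: MISS | VC [26, 10, 9]
  [12] addr=0x6b blk=6 s=2: MISS | VC [10, 9, 22]
  [13] addr=0x9e blk=9 s=1: VC-HIT | VC [10, 13, 22]
  [14] addr=0x52 blk=5 s=1: MISS | VC [13, 22, 9]
  [15] addr=0x92 blk=9 s=1: VC-HIT | VC [13, 22, 5]
  [16] addr=0x55 blk=5 s=1: VC-HIT | VC [13, 22, 9]

MISSES = 7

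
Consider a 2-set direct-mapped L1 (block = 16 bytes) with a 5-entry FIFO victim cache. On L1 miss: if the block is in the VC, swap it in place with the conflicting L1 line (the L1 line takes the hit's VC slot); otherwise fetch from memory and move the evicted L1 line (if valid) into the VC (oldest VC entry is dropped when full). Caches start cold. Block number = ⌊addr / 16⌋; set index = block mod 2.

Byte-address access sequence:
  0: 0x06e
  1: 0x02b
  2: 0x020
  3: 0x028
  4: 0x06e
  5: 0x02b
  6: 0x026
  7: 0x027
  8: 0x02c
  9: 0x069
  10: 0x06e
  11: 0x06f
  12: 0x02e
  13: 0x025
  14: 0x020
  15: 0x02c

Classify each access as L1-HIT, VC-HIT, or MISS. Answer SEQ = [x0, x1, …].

#0 0x6e→b6/s0 MISS; vc=[]
#1 0x2b→b2/s0 MISS; vc=[6]
#2 0x20→b2/s0 L1-HIT; vc=[6]
#3 0x28→b2/s0 L1-HIT; vc=[6]
#4 0x6e→b6/s0 VC-HIT; vc=[2]
#5 0x2b→b2/s0 VC-HIT; vc=[6]
#6 0x26→b2/s0 L1-HIT; vc=[6]
#7 0x27→b2/s0 L1-HIT; vc=[6]
#8 0x2c→b2/s0 L1-HIT; vc=[6]
#9 0x69→b6/s0 VC-HIT; vc=[2]
#10 0x6e→b6/s0 L1-HIT; vc=[2]
#11 0x6f→b6/s0 L1-HIT; vc=[2]
#12 0x2e→b2/s0 VC-HIT; vc=[6]
#13 0x25→b2/s0 L1-HIT; vc=[6]
#14 0x20→b2/s0 L1-HIT; vc=[6]
#15 0x2c→b2/s0 L1-HIT; vc=[6]

SEQ = [MISS, MISS, L1-HIT, L1-HIT, VC-HIT, VC-HIT, L1-HIT, L1-HIT, L1-HIT, VC-HIT, L1-HIT, L1-HIT, VC-HIT, L1-HIT, L1-HIT, L1-HIT]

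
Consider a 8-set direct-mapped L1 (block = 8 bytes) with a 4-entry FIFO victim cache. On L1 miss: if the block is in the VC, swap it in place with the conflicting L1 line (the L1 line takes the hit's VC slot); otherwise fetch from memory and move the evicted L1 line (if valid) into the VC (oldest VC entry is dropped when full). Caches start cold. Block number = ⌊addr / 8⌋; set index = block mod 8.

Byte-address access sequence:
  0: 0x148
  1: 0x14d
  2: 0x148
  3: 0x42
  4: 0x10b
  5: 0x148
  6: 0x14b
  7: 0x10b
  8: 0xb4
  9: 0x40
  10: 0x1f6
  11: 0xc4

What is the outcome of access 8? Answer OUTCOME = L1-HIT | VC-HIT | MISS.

  [0] addr=0x148 blk=41 s=1: MISS | VC []
  [1] addr=0x14d blk=41 s=1: L1-HIT | VC []
  [2] addr=0x148 blk=41 s=1: L1-HIT | VC []
  [3] addr=0x42 blk=8 s=0: MISS | VC []
  [4] addr=0x10b blk=33 s=1: MISS | VC [41]
  [5] addr=0x148 blk=41 s=1: VC-HIT | VC [33]
  [6] addr=0x14b blk=41 s=1: L1-HIT | VC [33]
  [7] addr=0x10b blk=33 s=1: VC-HIT | VC [41]
  [8] addr=0xb4 blk=22 s=6: MISS | VC [41]
  [9] addr=0x40 blk=8 s=0: L1-HIT | VC [41]
  [10] addr=0x1f6 blk=62 s=6: MISS | VC [41, 22]
  [11] addr=0xc4 blk=24 s=0: MISS | VC [41, 22, 8]

OUTCOME = MISS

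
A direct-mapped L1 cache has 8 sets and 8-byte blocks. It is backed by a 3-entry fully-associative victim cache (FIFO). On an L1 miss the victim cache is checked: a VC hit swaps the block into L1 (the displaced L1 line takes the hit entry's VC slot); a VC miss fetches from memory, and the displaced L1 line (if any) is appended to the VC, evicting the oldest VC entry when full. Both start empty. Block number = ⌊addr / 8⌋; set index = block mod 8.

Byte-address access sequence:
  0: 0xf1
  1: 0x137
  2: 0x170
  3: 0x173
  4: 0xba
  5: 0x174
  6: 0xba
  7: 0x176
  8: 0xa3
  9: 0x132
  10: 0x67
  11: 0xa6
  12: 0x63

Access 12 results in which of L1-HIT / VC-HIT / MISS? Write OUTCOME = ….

OUTCOME = VC-HIT

  [0] addr=0xf1 blk=30 s=6: MISS | VC []
  [1] addr=0x137 blk=38 s=6: MISS | VC [30]
  [2] addr=0x170 blk=46 s=6: MISS | VC [30, 38]
  [3] addr=0x173 blk=46 s=6: L1-HIT | VC [30, 38]
  [4] addr=0xba blk=23 s=7: MISS | VC [30, 38]
  [5] addr=0x174 blk=46 s=6: L1-HIT | VC [30, 38]
  [6] addr=0xba blk=23 s=7: L1-HIT | VC [30, 38]
  [7] addr=0x176 blk=46 s=6: L1-HIT | VC [30, 38]
  [8] addr=0xa3 blk=20 s=4: MISS | VC [30, 38]
  [9] addr=0x132 blk=38 s=6: VC-HIT | VC [30, 46]
  [10] addr=0x67 blk=12 s=4: MISS | VC [30, 46, 20]
  [11] addr=0xa6 blk=20 s=4: VC-HIT | VC [30, 46, 12]
  [12] addr=0x63 blk=12 s=4: VC-HIT | VC [30, 46, 20]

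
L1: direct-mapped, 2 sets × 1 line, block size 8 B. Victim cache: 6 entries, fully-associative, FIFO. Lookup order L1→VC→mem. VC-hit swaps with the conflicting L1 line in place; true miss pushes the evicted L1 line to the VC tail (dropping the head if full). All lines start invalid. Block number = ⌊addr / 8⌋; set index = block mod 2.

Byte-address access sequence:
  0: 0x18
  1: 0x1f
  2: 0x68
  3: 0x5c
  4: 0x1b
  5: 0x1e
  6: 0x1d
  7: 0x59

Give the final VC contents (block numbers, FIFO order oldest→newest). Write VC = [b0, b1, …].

VC = [3, 13]

  [0] addr=0x18 blk=3 s=1: MISS | VC []
  [1] addr=0x1f blk=3 s=1: L1-HIT | VC []
  [2] addr=0x68 blk=13 s=1: MISS | VC [3]
  [3] addr=0x5c blk=11 s=1: MISS | VC [3, 13]
  [4] addr=0x1b blk=3 s=1: VC-HIT | VC [11, 13]
  [5] addr=0x1e blk=3 s=1: L1-HIT | VC [11, 13]
  [6] addr=0x1d blk=3 s=1: L1-HIT | VC [11, 13]
  [7] addr=0x59 blk=11 s=1: VC-HIT | VC [3, 13]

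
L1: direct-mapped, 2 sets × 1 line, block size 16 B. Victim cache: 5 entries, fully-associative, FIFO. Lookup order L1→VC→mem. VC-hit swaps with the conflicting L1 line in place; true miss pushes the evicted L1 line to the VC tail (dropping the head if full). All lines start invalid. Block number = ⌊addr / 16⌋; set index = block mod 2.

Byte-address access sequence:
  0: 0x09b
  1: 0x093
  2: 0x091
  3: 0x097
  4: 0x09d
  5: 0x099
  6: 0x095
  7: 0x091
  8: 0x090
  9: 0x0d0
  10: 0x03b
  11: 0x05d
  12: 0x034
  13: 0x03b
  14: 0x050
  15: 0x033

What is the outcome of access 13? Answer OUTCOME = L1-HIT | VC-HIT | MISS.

OUTCOME = L1-HIT

0: 0x9b (blk 9, set 1) → MISS  vc=[]
1: 0x93 (blk 9, set 1) → L1-HIT  vc=[]
2: 0x91 (blk 9, set 1) → L1-HIT  vc=[]
3: 0x97 (blk 9, set 1) → L1-HIT  vc=[]
4: 0x9d (blk 9, set 1) → L1-HIT  vc=[]
5: 0x99 (blk 9, set 1) → L1-HIT  vc=[]
6: 0x95 (blk 9, set 1) → L1-HIT  vc=[]
7: 0x91 (blk 9, set 1) → L1-HIT  vc=[]
8: 0x90 (blk 9, set 1) → L1-HIT  vc=[]
9: 0xd0 (blk 13, set 1) → MISS  vc=[9]
10: 0x3b (blk 3, set 1) → MISS  vc=[9, 13]
11: 0x5d (blk 5, set 1) → MISS  vc=[9, 13, 3]
12: 0x34 (blk 3, set 1) → VC-HIT  vc=[9, 13, 5]
13: 0x3b (blk 3, set 1) → L1-HIT  vc=[9, 13, 5]
14: 0x50 (blk 5, set 1) → VC-HIT  vc=[9, 13, 3]
15: 0x33 (blk 3, set 1) → VC-HIT  vc=[9, 13, 5]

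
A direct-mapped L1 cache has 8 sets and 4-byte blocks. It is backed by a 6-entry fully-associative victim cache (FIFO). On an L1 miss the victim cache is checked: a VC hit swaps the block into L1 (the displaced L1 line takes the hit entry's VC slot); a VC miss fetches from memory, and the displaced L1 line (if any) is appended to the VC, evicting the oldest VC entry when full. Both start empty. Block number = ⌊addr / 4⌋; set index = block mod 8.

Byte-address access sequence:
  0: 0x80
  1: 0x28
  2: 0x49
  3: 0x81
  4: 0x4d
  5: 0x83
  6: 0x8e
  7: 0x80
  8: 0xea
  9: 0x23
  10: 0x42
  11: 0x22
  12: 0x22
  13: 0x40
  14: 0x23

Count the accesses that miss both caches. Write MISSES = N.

0: 0x80 (blk 32, set 0) → MISS  vc=[]
1: 0x28 (blk 10, set 2) → MISS  vc=[]
2: 0x49 (blk 18, set 2) → MISS  vc=[10]
3: 0x81 (blk 32, set 0) → L1-HIT  vc=[10]
4: 0x4d (blk 19, set 3) → MISS  vc=[10]
5: 0x83 (blk 32, set 0) → L1-HIT  vc=[10]
6: 0x8e (blk 35, set 3) → MISS  vc=[10, 19]
7: 0x80 (blk 32, set 0) → L1-HIT  vc=[10, 19]
8: 0xea (blk 58, set 2) → MISS  vc=[10, 19, 18]
9: 0x23 (blk 8, set 0) → MISS  vc=[10, 19, 18, 32]
10: 0x42 (blk 16, set 0) → MISS  vc=[10, 19, 18, 32, 8]
11: 0x22 (blk 8, set 0) → VC-HIT  vc=[10, 19, 18, 32, 16]
12: 0x22 (blk 8, set 0) → L1-HIT  vc=[10, 19, 18, 32, 16]
13: 0x40 (blk 16, set 0) → VC-HIT  vc=[10, 19, 18, 32, 8]
14: 0x23 (blk 8, set 0) → VC-HIT  vc=[10, 19, 18, 32, 16]

MISSES = 8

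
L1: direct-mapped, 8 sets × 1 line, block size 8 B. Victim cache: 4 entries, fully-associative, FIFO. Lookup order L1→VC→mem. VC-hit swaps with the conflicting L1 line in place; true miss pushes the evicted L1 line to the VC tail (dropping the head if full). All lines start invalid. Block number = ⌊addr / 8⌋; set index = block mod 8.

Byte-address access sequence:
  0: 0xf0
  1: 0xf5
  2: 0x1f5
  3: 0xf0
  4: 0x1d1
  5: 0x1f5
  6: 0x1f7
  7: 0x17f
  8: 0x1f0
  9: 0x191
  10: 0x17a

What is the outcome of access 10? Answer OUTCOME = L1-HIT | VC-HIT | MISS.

OUTCOME = L1-HIT

  [0] addr=0xf0 blk=30 s=6: MISS | VC []
  [1] addr=0xf5 blk=30 s=6: L1-HIT | VC []
  [2] addr=0x1f5 blk=62 s=6: MISS | VC [30]
  [3] addr=0xf0 blk=30 s=6: VC-HIT | VC [62]
  [4] addr=0x1d1 blk=58 s=2: MISS | VC [62]
  [5] addr=0x1f5 blk=62 s=6: VC-HIT | VC [30]
  [6] addr=0x1f7 blk=62 s=6: L1-HIT | VC [30]
  [7] addr=0x17f blk=47 s=7: MISS | VC [30]
  [8] addr=0x1f0 blk=62 s=6: L1-HIT | VC [30]
  [9] addr=0x191 blk=50 s=2: MISS | VC [30, 58]
  [10] addr=0x17a blk=47 s=7: L1-HIT | VC [30, 58]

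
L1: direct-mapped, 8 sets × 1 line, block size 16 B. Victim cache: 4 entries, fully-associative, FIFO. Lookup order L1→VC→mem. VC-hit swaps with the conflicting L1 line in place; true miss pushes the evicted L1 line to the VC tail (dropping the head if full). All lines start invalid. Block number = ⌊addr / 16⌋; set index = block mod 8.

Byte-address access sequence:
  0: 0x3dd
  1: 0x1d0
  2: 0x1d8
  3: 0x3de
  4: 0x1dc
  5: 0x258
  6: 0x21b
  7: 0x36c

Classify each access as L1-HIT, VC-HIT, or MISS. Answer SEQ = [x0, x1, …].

#0 0x3dd→b61/s5 MISS; vc=[]
#1 0x1d0→b29/s5 MISS; vc=[61]
#2 0x1d8→b29/s5 L1-HIT; vc=[61]
#3 0x3de→b61/s5 VC-HIT; vc=[29]
#4 0x1dc→b29/s5 VC-HIT; vc=[61]
#5 0x258→b37/s5 MISS; vc=[61,29]
#6 0x21b→b33/s1 MISS; vc=[61,29]
#7 0x36c→b54/s6 MISS; vc=[61,29]

SEQ = [MISS, MISS, L1-HIT, VC-HIT, VC-HIT, MISS, MISS, MISS]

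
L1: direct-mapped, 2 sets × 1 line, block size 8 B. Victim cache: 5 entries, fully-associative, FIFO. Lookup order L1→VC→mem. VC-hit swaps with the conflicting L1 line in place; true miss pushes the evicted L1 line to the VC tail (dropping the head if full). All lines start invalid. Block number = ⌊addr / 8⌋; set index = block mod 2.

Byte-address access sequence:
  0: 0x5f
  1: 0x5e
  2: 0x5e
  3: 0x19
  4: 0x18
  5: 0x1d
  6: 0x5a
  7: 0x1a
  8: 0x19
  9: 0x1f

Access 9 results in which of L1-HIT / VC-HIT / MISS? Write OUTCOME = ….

#0 0x5f→b11/s1 MISS; vc=[]
#1 0x5e→b11/s1 L1-HIT; vc=[]
#2 0x5e→b11/s1 L1-HIT; vc=[]
#3 0x19→b3/s1 MISS; vc=[11]
#4 0x18→b3/s1 L1-HIT; vc=[11]
#5 0x1d→b3/s1 L1-HIT; vc=[11]
#6 0x5a→b11/s1 VC-HIT; vc=[3]
#7 0x1a→b3/s1 VC-HIT; vc=[11]
#8 0x19→b3/s1 L1-HIT; vc=[11]
#9 0x1f→b3/s1 L1-HIT; vc=[11]

OUTCOME = L1-HIT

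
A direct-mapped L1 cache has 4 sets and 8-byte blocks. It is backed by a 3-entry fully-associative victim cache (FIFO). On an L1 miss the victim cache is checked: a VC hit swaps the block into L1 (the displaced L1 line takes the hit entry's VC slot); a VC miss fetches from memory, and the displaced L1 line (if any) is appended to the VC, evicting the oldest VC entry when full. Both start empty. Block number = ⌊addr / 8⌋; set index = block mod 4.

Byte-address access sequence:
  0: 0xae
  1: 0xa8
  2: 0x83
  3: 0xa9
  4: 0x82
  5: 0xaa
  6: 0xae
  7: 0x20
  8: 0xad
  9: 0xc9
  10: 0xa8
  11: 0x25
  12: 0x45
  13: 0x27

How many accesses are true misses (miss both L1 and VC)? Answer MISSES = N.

  [0] addr=0xae blk=21 s=1: MISS | VC []
  [1] addr=0xa8 blk=21 s=1: L1-HIT | VC []
  [2] addr=0x83 blk=16 s=0: MISS | VC []
  [3] addr=0xa9 blk=21 s=1: L1-HIT | VC []
  [4] addr=0x82 blk=16 s=0: L1-HIT | VC []
  [5] addr=0xaa blk=21 s=1: L1-HIT | VC []
  [6] addr=0xae blk=21 s=1: L1-HIT | VC []
  [7] addr=0x20 blk=4 s=0: MISS | VC [16]
  [8] addr=0xad blk=21 s=1: L1-HIT | VC [16]
  [9] addr=0xc9 blk=25 s=1: MISS | VC [16, 21]
  [10] addr=0xa8 blk=21 s=1: VC-HIT | VC [16, 25]
  [11] addr=0x25 blk=4 s=0: L1-HIT | VC [16, 25]
  [12] addr=0x45 blk=8 s=0: MISS | VC [16, 25, 4]
  [13] addr=0x27 blk=4 s=0: VC-HIT | VC [16, 25, 8]

MISSES = 5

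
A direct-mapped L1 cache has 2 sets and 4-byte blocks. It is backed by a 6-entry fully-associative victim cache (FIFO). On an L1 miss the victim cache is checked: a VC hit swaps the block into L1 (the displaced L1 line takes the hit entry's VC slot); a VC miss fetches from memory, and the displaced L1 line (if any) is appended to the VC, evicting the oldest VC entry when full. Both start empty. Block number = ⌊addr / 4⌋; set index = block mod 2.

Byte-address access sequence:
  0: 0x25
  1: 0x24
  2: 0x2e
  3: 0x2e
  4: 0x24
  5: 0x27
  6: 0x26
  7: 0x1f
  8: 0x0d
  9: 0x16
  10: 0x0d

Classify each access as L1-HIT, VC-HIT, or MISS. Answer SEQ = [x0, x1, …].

  [0] addr=0x25 blk=9 s=1: MISS | VC []
  [1] addr=0x24 blk=9 s=1: L1-HIT | VC []
  [2] addr=0x2e blk=11 s=1: MISS | VC [9]
  [3] addr=0x2e blk=11 s=1: L1-HIT | VC [9]
  [4] addr=0x24 blk=9 s=1: VC-HIT | VC [11]
  [5] addr=0x27 blk=9 s=1: L1-HIT | VC [11]
  [6] addr=0x26 blk=9 s=1: L1-HIT | VC [11]
  [7] addr=0x1f blk=7 s=1: MISS | VC [11, 9]
  [8] addr=0xd blk=3 s=1: MISS | VC [11, 9, 7]
  [9] addr=0x16 blk=5 s=1: MISS | VC [11, 9, 7, 3]
  [10] addr=0xd blk=3 s=1: VC-HIT | VC [11, 9, 7, 5]

SEQ = [MISS, L1-HIT, MISS, L1-HIT, VC-HIT, L1-HIT, L1-HIT, MISS, MISS, MISS, VC-HIT]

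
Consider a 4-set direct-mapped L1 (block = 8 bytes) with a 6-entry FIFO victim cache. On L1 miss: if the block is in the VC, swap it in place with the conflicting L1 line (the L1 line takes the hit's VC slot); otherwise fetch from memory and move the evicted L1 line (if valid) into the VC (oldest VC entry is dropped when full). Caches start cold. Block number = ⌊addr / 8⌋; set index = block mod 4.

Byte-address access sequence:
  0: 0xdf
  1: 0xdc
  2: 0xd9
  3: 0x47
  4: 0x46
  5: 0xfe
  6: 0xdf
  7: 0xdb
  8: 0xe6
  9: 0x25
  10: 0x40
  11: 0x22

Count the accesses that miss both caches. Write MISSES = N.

0: 0xdf (blk 27, set 3) → MISS  vc=[]
1: 0xdc (blk 27, set 3) → L1-HIT  vc=[]
2: 0xd9 (blk 27, set 3) → L1-HIT  vc=[]
3: 0x47 (blk 8, set 0) → MISS  vc=[]
4: 0x46 (blk 8, set 0) → L1-HIT  vc=[]
5: 0xfe (blk 31, set 3) → MISS  vc=[27]
6: 0xdf (blk 27, set 3) → VC-HIT  vc=[31]
7: 0xdb (blk 27, set 3) → L1-HIT  vc=[31]
8: 0xe6 (blk 28, set 0) → MISS  vc=[31, 8]
9: 0x25 (blk 4, set 0) → MISS  vc=[31, 8, 28]
10: 0x40 (blk 8, set 0) → VC-HIT  vc=[31, 4, 28]
11: 0x22 (blk 4, set 0) → VC-HIT  vc=[31, 8, 28]

MISSES = 5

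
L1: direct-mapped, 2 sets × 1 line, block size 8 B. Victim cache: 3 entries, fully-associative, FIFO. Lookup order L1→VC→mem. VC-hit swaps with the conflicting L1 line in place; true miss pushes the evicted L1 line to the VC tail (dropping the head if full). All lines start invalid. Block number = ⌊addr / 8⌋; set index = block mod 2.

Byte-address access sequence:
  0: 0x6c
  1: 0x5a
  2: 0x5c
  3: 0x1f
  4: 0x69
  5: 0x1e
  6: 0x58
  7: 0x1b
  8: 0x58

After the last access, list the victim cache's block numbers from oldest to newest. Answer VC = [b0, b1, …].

VC = [13, 3]

#0 0x6c→b13/s1 MISS; vc=[]
#1 0x5a→b11/s1 MISS; vc=[13]
#2 0x5c→b11/s1 L1-HIT; vc=[13]
#3 0x1f→b3/s1 MISS; vc=[13,11]
#4 0x69→b13/s1 VC-HIT; vc=[3,11]
#5 0x1e→b3/s1 VC-HIT; vc=[13,11]
#6 0x58→b11/s1 VC-HIT; vc=[13,3]
#7 0x1b→b3/s1 VC-HIT; vc=[13,11]
#8 0x58→b11/s1 VC-HIT; vc=[13,3]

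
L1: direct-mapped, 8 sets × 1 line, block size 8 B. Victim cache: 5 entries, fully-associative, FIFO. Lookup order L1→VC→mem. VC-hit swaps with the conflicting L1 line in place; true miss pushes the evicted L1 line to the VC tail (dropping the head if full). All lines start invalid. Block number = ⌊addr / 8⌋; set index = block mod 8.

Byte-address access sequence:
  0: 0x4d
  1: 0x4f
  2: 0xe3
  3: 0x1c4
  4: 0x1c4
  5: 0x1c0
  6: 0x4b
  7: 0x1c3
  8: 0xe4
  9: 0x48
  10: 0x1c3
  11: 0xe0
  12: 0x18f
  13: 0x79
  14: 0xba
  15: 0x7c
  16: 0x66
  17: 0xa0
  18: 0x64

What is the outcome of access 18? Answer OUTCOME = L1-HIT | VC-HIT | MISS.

#0 0x4d→b9/s1 MISS; vc=[]
#1 0x4f→b9/s1 L1-HIT; vc=[]
#2 0xe3→b28/s4 MISS; vc=[]
#3 0x1c4→b56/s0 MISS; vc=[]
#4 0x1c4→b56/s0 L1-HIT; vc=[]
#5 0x1c0→b56/s0 L1-HIT; vc=[]
#6 0x4b→b9/s1 L1-HIT; vc=[]
#7 0x1c3→b56/s0 L1-HIT; vc=[]
#8 0xe4→b28/s4 L1-HIT; vc=[]
#9 0x48→b9/s1 L1-HIT; vc=[]
#10 0x1c3→b56/s0 L1-HIT; vc=[]
#11 0xe0→b28/s4 L1-HIT; vc=[]
#12 0x18f→b49/s1 MISS; vc=[9]
#13 0x79→b15/s7 MISS; vc=[9]
#14 0xba→b23/s7 MISS; vc=[9,15]
#15 0x7c→b15/s7 VC-HIT; vc=[9,23]
#16 0x66→b12/s4 MISS; vc=[9,23,28]
#17 0xa0→b20/s4 MISS; vc=[9,23,28,12]
#18 0x64→b12/s4 VC-HIT; vc=[9,23,28,20]

OUTCOME = VC-HIT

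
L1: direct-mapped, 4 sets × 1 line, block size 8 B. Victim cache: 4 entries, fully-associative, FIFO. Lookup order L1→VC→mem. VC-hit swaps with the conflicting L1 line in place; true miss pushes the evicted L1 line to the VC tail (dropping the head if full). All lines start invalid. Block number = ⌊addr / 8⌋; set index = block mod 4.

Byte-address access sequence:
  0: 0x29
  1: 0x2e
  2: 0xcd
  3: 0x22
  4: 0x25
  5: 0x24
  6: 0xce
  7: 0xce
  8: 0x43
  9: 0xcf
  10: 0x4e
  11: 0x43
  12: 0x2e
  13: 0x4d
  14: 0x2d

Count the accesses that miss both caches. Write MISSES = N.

MISSES = 5

0: 0x29 (blk 5, set 1) → MISS  vc=[]
1: 0x2e (blk 5, set 1) → L1-HIT  vc=[]
2: 0xcd (blk 25, set 1) → MISS  vc=[5]
3: 0x22 (blk 4, set 0) → MISS  vc=[5]
4: 0x25 (blk 4, set 0) → L1-HIT  vc=[5]
5: 0x24 (blk 4, set 0) → L1-HIT  vc=[5]
6: 0xce (blk 25, set 1) → L1-HIT  vc=[5]
7: 0xce (blk 25, set 1) → L1-HIT  vc=[5]
8: 0x43 (blk 8, set 0) → MISS  vc=[5, 4]
9: 0xcf (blk 25, set 1) → L1-HIT  vc=[5, 4]
10: 0x4e (blk 9, set 1) → MISS  vc=[5, 4, 25]
11: 0x43 (blk 8, set 0) → L1-HIT  vc=[5, 4, 25]
12: 0x2e (blk 5, set 1) → VC-HIT  vc=[9, 4, 25]
13: 0x4d (blk 9, set 1) → VC-HIT  vc=[5, 4, 25]
14: 0x2d (blk 5, set 1) → VC-HIT  vc=[9, 4, 25]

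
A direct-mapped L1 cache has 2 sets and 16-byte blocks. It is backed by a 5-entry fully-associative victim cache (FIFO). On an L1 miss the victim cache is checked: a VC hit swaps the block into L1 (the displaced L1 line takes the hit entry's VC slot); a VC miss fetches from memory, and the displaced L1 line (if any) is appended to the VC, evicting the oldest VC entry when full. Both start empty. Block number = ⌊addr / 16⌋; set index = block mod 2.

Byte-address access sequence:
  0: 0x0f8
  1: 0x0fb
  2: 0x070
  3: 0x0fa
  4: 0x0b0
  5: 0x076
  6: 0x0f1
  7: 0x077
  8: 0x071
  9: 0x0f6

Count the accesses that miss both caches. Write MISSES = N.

#0 0xf8→b15/s1 MISS; vc=[]
#1 0xfb→b15/s1 L1-HIT; vc=[]
#2 0x70→b7/s1 MISS; vc=[15]
#3 0xfa→b15/s1 VC-HIT; vc=[7]
#4 0xb0→b11/s1 MISS; vc=[7,15]
#5 0x76→b7/s1 VC-HIT; vc=[11,15]
#6 0xf1→b15/s1 VC-HIT; vc=[11,7]
#7 0x77→b7/s1 VC-HIT; vc=[11,15]
#8 0x71→b7/s1 L1-HIT; vc=[11,15]
#9 0xf6→b15/s1 VC-HIT; vc=[11,7]

MISSES = 3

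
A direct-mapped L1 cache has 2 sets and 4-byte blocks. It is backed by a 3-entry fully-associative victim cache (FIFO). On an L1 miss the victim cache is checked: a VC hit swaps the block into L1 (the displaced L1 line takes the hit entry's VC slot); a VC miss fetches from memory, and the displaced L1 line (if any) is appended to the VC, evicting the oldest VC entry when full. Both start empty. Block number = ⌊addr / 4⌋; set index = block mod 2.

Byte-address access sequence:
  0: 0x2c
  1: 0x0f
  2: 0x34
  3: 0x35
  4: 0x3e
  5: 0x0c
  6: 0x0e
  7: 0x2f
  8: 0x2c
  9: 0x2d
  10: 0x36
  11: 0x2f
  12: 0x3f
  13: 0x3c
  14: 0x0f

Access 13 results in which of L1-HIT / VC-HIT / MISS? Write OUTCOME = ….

OUTCOME = L1-HIT

  [0] addr=0x2c blk=11 s=1: MISS | VC []
  [1] addr=0xf blk=3 s=1: MISS | VC [11]
  [2] addr=0x34 blk=13 s=1: MISS | VC [11, 3]
  [3] addr=0x35 blk=13 s=1: L1-HIT | VC [11, 3]
  [4] addr=0x3e blk=15 s=1: MISS | VC [11, 3, 13]
  [5] addr=0xc blk=3 s=1: VC-HIT | VC [11, 15, 13]
  [6] addr=0xe blk=3 s=1: L1-HIT | VC [11, 15, 13]
  [7] addr=0x2f blk=11 s=1: VC-HIT | VC [3, 15, 13]
  [8] addr=0x2c blk=11 s=1: L1-HIT | VC [3, 15, 13]
  [9] addr=0x2d blk=11 s=1: L1-HIT | VC [3, 15, 13]
  [10] addr=0x36 blk=13 s=1: VC-HIT | VC [3, 15, 11]
  [11] addr=0x2f blk=11 s=1: VC-HIT | VC [3, 15, 13]
  [12] addr=0x3f blk=15 s=1: VC-HIT | VC [3, 11, 13]
  [13] addr=0x3c blk=15 s=1: L1-HIT | VC [3, 11, 13]
  [14] addr=0xf blk=3 s=1: VC-HIT | VC [15, 11, 13]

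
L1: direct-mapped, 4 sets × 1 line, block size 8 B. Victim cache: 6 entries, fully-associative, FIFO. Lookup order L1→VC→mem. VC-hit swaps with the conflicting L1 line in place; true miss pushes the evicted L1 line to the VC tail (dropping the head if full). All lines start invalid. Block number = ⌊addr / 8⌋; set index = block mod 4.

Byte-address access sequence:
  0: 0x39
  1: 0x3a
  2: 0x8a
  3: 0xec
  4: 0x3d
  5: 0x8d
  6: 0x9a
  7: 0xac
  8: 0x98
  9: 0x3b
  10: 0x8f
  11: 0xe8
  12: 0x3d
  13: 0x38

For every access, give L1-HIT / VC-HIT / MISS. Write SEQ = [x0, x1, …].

SEQ = [MISS, L1-HIT, MISS, MISS, L1-HIT, VC-HIT, MISS, MISS, L1-HIT, VC-HIT, VC-HIT, VC-HIT, L1-HIT, L1-HIT]

  [0] addr=0x39 blk=7 s=3: MISS | VC []
  [1] addr=0x3a blk=7 s=3: L1-HIT | VC []
  [2] addr=0x8a blk=17 s=1: MISS | VC []
  [3] addr=0xec blk=29 s=1: MISS | VC [17]
  [4] addr=0x3d blk=7 s=3: L1-HIT | VC [17]
  [5] addr=0x8d blk=17 s=1: VC-HIT | VC [29]
  [6] addr=0x9a blk=19 s=3: MISS | VC [29, 7]
  [7] addr=0xac blk=21 s=1: MISS | VC [29, 7, 17]
  [8] addr=0x98 blk=19 s=3: L1-HIT | VC [29, 7, 17]
  [9] addr=0x3b blk=7 s=3: VC-HIT | VC [29, 19, 17]
  [10] addr=0x8f blk=17 s=1: VC-HIT | VC [29, 19, 21]
  [11] addr=0xe8 blk=29 s=1: VC-HIT | VC [17, 19, 21]
  [12] addr=0x3d blk=7 s=3: L1-HIT | VC [17, 19, 21]
  [13] addr=0x38 blk=7 s=3: L1-HIT | VC [17, 19, 21]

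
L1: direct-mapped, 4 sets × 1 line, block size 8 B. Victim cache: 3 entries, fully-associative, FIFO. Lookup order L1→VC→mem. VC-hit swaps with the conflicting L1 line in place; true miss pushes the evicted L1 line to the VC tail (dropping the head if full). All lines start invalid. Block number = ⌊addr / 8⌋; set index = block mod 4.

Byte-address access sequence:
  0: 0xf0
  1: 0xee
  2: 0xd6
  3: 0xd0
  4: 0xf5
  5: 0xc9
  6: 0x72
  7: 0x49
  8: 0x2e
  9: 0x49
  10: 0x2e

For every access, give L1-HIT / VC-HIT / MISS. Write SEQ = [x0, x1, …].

0: 0xf0 (blk 30, set 2) → MISS  vc=[]
1: 0xee (blk 29, set 1) → MISS  vc=[]
2: 0xd6 (blk 26, set 2) → MISS  vc=[30]
3: 0xd0 (blk 26, set 2) → L1-HIT  vc=[30]
4: 0xf5 (blk 30, set 2) → VC-HIT  vc=[26]
5: 0xc9 (blk 25, set 1) → MISS  vc=[26, 29]
6: 0x72 (blk 14, set 2) → MISS  vc=[26, 29, 30]
7: 0x49 (blk 9, set 1) → MISS  vc=[29, 30, 25]
8: 0x2e (blk 5, set 1) → MISS  vc=[30, 25, 9]
9: 0x49 (blk 9, set 1) → VC-HIT  vc=[30, 25, 5]
10: 0x2e (blk 5, set 1) → VC-HIT  vc=[30, 25, 9]

SEQ = [MISS, MISS, MISS, L1-HIT, VC-HIT, MISS, MISS, MISS, MISS, VC-HIT, VC-HIT]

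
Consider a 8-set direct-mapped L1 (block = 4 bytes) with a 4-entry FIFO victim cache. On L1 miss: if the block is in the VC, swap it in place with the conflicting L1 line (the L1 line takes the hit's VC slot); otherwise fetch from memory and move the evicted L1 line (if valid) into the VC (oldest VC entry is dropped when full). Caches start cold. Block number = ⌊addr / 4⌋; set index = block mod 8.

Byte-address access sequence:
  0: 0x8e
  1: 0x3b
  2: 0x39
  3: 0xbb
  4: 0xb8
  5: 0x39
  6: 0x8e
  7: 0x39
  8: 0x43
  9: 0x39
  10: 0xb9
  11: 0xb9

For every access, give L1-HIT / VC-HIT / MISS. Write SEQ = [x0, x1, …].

#0 0x8e→b35/s3 MISS; vc=[]
#1 0x3b→b14/s6 MISS; vc=[]
#2 0x39→b14/s6 L1-HIT; vc=[]
#3 0xbb→b46/s6 MISS; vc=[14]
#4 0xb8→b46/s6 L1-HIT; vc=[14]
#5 0x39→b14/s6 VC-HIT; vc=[46]
#6 0x8e→b35/s3 L1-HIT; vc=[46]
#7 0x39→b14/s6 L1-HIT; vc=[46]
#8 0x43→b16/s0 MISS; vc=[46]
#9 0x39→b14/s6 L1-HIT; vc=[46]
#10 0xb9→b46/s6 VC-HIT; vc=[14]
#11 0xb9→b46/s6 L1-HIT; vc=[14]

SEQ = [MISS, MISS, L1-HIT, MISS, L1-HIT, VC-HIT, L1-HIT, L1-HIT, MISS, L1-HIT, VC-HIT, L1-HIT]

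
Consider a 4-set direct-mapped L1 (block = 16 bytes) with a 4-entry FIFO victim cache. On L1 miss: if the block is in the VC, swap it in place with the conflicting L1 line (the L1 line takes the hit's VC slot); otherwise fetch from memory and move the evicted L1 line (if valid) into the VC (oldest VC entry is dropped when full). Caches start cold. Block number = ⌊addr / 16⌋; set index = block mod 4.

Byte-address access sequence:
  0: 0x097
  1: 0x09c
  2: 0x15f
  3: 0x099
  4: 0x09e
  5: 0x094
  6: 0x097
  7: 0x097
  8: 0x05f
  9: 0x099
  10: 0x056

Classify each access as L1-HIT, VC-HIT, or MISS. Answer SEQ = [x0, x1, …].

SEQ = [MISS, L1-HIT, MISS, VC-HIT, L1-HIT, L1-HIT, L1-HIT, L1-HIT, MISS, VC-HIT, VC-HIT]

  [0] addr=0x97 blk=9 s=1: MISS | VC []
  [1] addr=0x9c blk=9 s=1: L1-HIT | VC []
  [2] addr=0x15f blk=21 s=1: MISS | VC [9]
  [3] addr=0x99 blk=9 s=1: VC-HIT | VC [21]
  [4] addr=0x9e blk=9 s=1: L1-HIT | VC [21]
  [5] addr=0x94 blk=9 s=1: L1-HIT | VC [21]
  [6] addr=0x97 blk=9 s=1: L1-HIT | VC [21]
  [7] addr=0x97 blk=9 s=1: L1-HIT | VC [21]
  [8] addr=0x5f blk=5 s=1: MISS | VC [21, 9]
  [9] addr=0x99 blk=9 s=1: VC-HIT | VC [21, 5]
  [10] addr=0x56 blk=5 s=1: VC-HIT | VC [21, 9]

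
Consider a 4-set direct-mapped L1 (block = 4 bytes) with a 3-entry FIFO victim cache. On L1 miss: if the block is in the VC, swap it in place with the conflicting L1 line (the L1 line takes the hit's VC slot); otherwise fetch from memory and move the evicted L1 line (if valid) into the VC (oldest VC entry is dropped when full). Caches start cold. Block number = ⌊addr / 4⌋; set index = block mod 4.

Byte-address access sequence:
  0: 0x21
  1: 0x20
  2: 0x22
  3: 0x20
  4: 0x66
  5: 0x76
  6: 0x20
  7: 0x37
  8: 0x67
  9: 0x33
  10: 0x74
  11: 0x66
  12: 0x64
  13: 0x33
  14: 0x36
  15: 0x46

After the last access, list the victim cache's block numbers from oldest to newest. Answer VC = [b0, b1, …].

0: 0x21 (blk 8, set 0) → MISS  vc=[]
1: 0x20 (blk 8, set 0) → L1-HIT  vc=[]
2: 0x22 (blk 8, set 0) → L1-HIT  vc=[]
3: 0x20 (blk 8, set 0) → L1-HIT  vc=[]
4: 0x66 (blk 25, set 1) → MISS  vc=[]
5: 0x76 (blk 29, set 1) → MISS  vc=[25]
6: 0x20 (blk 8, set 0) → L1-HIT  vc=[25]
7: 0x37 (blk 13, set 1) → MISS  vc=[25, 29]
8: 0x67 (blk 25, set 1) → VC-HIT  vc=[13, 29]
9: 0x33 (blk 12, set 0) → MISS  vc=[13, 29, 8]
10: 0x74 (blk 29, set 1) → VC-HIT  vc=[13, 25, 8]
11: 0x66 (blk 25, set 1) → VC-HIT  vc=[13, 29, 8]
12: 0x64 (blk 25, set 1) → L1-HIT  vc=[13, 29, 8]
13: 0x33 (blk 12, set 0) → L1-HIT  vc=[13, 29, 8]
14: 0x36 (blk 13, set 1) → VC-HIT  vc=[25, 29, 8]
15: 0x46 (blk 17, set 1) → MISS  vc=[29, 8, 13]

VC = [29, 8, 13]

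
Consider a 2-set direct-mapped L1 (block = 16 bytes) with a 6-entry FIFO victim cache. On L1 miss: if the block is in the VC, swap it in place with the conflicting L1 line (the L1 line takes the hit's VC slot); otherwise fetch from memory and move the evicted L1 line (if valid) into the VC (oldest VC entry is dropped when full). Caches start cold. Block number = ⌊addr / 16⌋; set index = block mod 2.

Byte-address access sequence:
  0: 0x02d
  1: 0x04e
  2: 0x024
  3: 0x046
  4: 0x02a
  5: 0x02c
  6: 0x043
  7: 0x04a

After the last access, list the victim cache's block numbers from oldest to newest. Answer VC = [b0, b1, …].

0: 0x2d (blk 2, set 0) → MISS  vc=[]
1: 0x4e (blk 4, set 0) → MISS  vc=[2]
2: 0x24 (blk 2, set 0) → VC-HIT  vc=[4]
3: 0x46 (blk 4, set 0) → VC-HIT  vc=[2]
4: 0x2a (blk 2, set 0) → VC-HIT  vc=[4]
5: 0x2c (blk 2, set 0) → L1-HIT  vc=[4]
6: 0x43 (blk 4, set 0) → VC-HIT  vc=[2]
7: 0x4a (blk 4, set 0) → L1-HIT  vc=[2]

VC = [2]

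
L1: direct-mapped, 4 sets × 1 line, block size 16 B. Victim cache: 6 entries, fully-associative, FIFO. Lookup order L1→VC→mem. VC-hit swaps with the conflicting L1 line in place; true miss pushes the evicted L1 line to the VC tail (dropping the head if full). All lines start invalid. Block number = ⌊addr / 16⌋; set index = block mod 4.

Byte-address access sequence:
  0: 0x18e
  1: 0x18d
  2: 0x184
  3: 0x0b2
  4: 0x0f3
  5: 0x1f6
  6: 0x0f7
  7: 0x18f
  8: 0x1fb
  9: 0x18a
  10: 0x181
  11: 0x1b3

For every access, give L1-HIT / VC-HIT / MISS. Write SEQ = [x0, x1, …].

SEQ = [MISS, L1-HIT, L1-HIT, MISS, MISS, MISS, VC-HIT, L1-HIT, VC-HIT, L1-HIT, L1-HIT, MISS]

#0 0x18e→b24/s0 MISS; vc=[]
#1 0x18d→b24/s0 L1-HIT; vc=[]
#2 0x184→b24/s0 L1-HIT; vc=[]
#3 0xb2→b11/s3 MISS; vc=[]
#4 0xf3→b15/s3 MISS; vc=[11]
#5 0x1f6→b31/s3 MISS; vc=[11,15]
#6 0xf7→b15/s3 VC-HIT; vc=[11,31]
#7 0x18f→b24/s0 L1-HIT; vc=[11,31]
#8 0x1fb→b31/s3 VC-HIT; vc=[11,15]
#9 0x18a→b24/s0 L1-HIT; vc=[11,15]
#10 0x181→b24/s0 L1-HIT; vc=[11,15]
#11 0x1b3→b27/s3 MISS; vc=[11,15,31]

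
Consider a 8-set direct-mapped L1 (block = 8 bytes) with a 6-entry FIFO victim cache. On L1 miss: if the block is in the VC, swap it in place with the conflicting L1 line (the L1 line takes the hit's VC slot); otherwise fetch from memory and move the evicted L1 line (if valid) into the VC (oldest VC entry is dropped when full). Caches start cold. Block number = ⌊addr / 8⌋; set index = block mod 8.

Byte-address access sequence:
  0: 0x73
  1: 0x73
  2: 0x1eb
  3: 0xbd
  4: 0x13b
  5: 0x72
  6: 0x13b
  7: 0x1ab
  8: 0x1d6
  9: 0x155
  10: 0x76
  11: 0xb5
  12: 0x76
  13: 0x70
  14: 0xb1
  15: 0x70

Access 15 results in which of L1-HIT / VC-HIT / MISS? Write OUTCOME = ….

  [0] addr=0x73 blk=14 s=6: MISS | VC []
  [1] addr=0x73 blk=14 s=6: L1-HIT | VC []
  [2] addr=0x1eb blk=61 s=5: MISS | VC []
  [3] addr=0xbd blk=23 s=7: MISS | VC []
  [4] addr=0x13b blk=39 s=7: MISS | VC [23]
  [5] addr=0x72 blk=14 s=6: L1-HIT | VC [23]
  [6] addr=0x13b blk=39 s=7: L1-HIT | VC [23]
  [7] addr=0x1ab blk=53 s=5: MISS | VC [23, 61]
  [8] addr=0x1d6 blk=58 s=2: MISS | VC [23, 61]
  [9] addr=0x155 blk=42 s=2: MISS | VC [23, 61, 58]
  [10] addr=0x76 blk=14 s=6: L1-HIT | VC [23, 61, 58]
  [11] addr=0xb5 blk=22 s=6: MISS | VC [23, 61, 58, 14]
  [12] addr=0x76 blk=14 s=6: VC-HIT | VC [23, 61, 58, 22]
  [13] addr=0x70 blk=14 s=6: L1-HIT | VC [23, 61, 58, 22]
  [14] addr=0xb1 blk=22 s=6: VC-HIT | VC [23, 61, 58, 14]
  [15] addr=0x70 blk=14 s=6: VC-HIT | VC [23, 61, 58, 22]

OUTCOME = VC-HIT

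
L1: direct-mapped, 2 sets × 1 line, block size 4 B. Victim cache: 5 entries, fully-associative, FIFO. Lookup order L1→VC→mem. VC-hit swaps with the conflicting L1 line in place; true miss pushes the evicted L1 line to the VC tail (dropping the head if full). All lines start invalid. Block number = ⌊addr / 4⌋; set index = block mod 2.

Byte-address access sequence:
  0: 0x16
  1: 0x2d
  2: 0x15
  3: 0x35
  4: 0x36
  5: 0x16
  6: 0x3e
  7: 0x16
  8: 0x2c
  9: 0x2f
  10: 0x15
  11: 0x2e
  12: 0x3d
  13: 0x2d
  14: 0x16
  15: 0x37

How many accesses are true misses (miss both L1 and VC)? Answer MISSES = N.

MISSES = 4

#0 0x16→b5/s1 MISS; vc=[]
#1 0x2d→b11/s1 MISS; vc=[5]
#2 0x15→b5/s1 VC-HIT; vc=[11]
#3 0x35→b13/s1 MISS; vc=[11,5]
#4 0x36→b13/s1 L1-HIT; vc=[11,5]
#5 0x16→b5/s1 VC-HIT; vc=[11,13]
#6 0x3e→b15/s1 MISS; vc=[11,13,5]
#7 0x16→b5/s1 VC-HIT; vc=[11,13,15]
#8 0x2c→b11/s1 VC-HIT; vc=[5,13,15]
#9 0x2f→b11/s1 L1-HIT; vc=[5,13,15]
#10 0x15→b5/s1 VC-HIT; vc=[11,13,15]
#11 0x2e→b11/s1 VC-HIT; vc=[5,13,15]
#12 0x3d→b15/s1 VC-HIT; vc=[5,13,11]
#13 0x2d→b11/s1 VC-HIT; vc=[5,13,15]
#14 0x16→b5/s1 VC-HIT; vc=[11,13,15]
#15 0x37→b13/s1 VC-HIT; vc=[11,5,15]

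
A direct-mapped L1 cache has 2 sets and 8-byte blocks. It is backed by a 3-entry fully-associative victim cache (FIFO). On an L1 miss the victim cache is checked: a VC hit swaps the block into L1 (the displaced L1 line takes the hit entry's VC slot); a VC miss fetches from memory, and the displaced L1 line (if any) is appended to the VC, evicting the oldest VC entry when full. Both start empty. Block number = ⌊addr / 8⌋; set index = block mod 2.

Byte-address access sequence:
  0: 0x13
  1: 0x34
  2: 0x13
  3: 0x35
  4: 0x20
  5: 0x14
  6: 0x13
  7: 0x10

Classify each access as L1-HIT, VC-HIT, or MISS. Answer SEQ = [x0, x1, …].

0: 0x13 (blk 2, set 0) → MISS  vc=[]
1: 0x34 (blk 6, set 0) → MISS  vc=[2]
2: 0x13 (blk 2, set 0) → VC-HIT  vc=[6]
3: 0x35 (blk 6, set 0) → VC-HIT  vc=[2]
4: 0x20 (blk 4, set 0) → MISS  vc=[2, 6]
5: 0x14 (blk 2, set 0) → VC-HIT  vc=[4, 6]
6: 0x13 (blk 2, set 0) → L1-HIT  vc=[4, 6]
7: 0x10 (blk 2, set 0) → L1-HIT  vc=[4, 6]

SEQ = [MISS, MISS, VC-HIT, VC-HIT, MISS, VC-HIT, L1-HIT, L1-HIT]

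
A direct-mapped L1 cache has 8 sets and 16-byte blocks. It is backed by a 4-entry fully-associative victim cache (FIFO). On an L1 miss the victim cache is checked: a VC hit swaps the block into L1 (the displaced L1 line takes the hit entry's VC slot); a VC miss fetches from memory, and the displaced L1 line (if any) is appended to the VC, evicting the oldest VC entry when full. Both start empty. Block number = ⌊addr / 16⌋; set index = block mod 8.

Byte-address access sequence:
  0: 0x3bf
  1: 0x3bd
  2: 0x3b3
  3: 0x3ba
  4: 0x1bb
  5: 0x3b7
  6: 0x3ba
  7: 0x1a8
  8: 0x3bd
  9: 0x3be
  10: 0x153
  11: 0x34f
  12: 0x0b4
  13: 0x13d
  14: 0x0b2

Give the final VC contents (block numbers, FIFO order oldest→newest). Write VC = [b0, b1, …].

#0 0x3bf→b59/s3 MISS; vc=[]
#1 0x3bd→b59/s3 L1-HIT; vc=[]
#2 0x3b3→b59/s3 L1-HIT; vc=[]
#3 0x3ba→b59/s3 L1-HIT; vc=[]
#4 0x1bb→b27/s3 MISS; vc=[59]
#5 0x3b7→b59/s3 VC-HIT; vc=[27]
#6 0x3ba→b59/s3 L1-HIT; vc=[27]
#7 0x1a8→b26/s2 MISS; vc=[27]
#8 0x3bd→b59/s3 L1-HIT; vc=[27]
#9 0x3be→b59/s3 L1-HIT; vc=[27]
#10 0x153→b21/s5 MISS; vc=[27]
#11 0x34f→b52/s4 MISS; vc=[27]
#12 0xb4→b11/s3 MISS; vc=[27,59]
#13 0x13d→b19/s3 MISS; vc=[27,59,11]
#14 0xb2→b11/s3 VC-HIT; vc=[27,59,19]

VC = [27, 59, 19]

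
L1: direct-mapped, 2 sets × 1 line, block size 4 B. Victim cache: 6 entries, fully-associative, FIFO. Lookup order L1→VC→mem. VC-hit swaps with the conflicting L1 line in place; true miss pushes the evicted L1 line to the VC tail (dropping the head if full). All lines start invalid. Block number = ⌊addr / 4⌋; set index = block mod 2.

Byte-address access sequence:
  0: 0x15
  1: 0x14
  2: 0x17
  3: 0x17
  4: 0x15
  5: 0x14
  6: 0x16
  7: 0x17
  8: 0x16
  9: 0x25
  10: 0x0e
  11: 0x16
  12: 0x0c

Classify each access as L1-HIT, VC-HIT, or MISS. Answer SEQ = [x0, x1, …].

SEQ = [MISS, L1-HIT, L1-HIT, L1-HIT, L1-HIT, L1-HIT, L1-HIT, L1-HIT, L1-HIT, MISS, MISS, VC-HIT, VC-HIT]

  [0] addr=0x15 blk=5 s=1: MISS | VC []
  [1] addr=0x14 blk=5 s=1: L1-HIT | VC []
  [2] addr=0x17 blk=5 s=1: L1-HIT | VC []
  [3] addr=0x17 blk=5 s=1: L1-HIT | VC []
  [4] addr=0x15 blk=5 s=1: L1-HIT | VC []
  [5] addr=0x14 blk=5 s=1: L1-HIT | VC []
  [6] addr=0x16 blk=5 s=1: L1-HIT | VC []
  [7] addr=0x17 blk=5 s=1: L1-HIT | VC []
  [8] addr=0x16 blk=5 s=1: L1-HIT | VC []
  [9] addr=0x25 blk=9 s=1: MISS | VC [5]
  [10] addr=0xe blk=3 s=1: MISS | VC [5, 9]
  [11] addr=0x16 blk=5 s=1: VC-HIT | VC [3, 9]
  [12] addr=0xc blk=3 s=1: VC-HIT | VC [5, 9]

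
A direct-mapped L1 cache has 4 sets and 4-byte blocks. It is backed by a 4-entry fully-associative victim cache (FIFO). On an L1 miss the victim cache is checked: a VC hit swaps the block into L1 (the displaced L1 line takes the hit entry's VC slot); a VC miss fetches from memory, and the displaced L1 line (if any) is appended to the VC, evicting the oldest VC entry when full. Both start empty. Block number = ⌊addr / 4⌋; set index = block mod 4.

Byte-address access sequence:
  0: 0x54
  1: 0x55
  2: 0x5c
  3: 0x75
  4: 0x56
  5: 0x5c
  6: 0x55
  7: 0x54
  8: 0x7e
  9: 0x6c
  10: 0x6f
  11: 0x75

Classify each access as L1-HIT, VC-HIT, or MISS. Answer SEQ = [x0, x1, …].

SEQ = [MISS, L1-HIT, MISS, MISS, VC-HIT, L1-HIT, L1-HIT, L1-HIT, MISS, MISS, L1-HIT, VC-HIT]

0: 0x54 (blk 21, set 1) → MISS  vc=[]
1: 0x55 (blk 21, set 1) → L1-HIT  vc=[]
2: 0x5c (blk 23, set 3) → MISS  vc=[]
3: 0x75 (blk 29, set 1) → MISS  vc=[21]
4: 0x56 (blk 21, set 1) → VC-HIT  vc=[29]
5: 0x5c (blk 23, set 3) → L1-HIT  vc=[29]
6: 0x55 (blk 21, set 1) → L1-HIT  vc=[29]
7: 0x54 (blk 21, set 1) → L1-HIT  vc=[29]
8: 0x7e (blk 31, set 3) → MISS  vc=[29, 23]
9: 0x6c (blk 27, set 3) → MISS  vc=[29, 23, 31]
10: 0x6f (blk 27, set 3) → L1-HIT  vc=[29, 23, 31]
11: 0x75 (blk 29, set 1) → VC-HIT  vc=[21, 23, 31]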